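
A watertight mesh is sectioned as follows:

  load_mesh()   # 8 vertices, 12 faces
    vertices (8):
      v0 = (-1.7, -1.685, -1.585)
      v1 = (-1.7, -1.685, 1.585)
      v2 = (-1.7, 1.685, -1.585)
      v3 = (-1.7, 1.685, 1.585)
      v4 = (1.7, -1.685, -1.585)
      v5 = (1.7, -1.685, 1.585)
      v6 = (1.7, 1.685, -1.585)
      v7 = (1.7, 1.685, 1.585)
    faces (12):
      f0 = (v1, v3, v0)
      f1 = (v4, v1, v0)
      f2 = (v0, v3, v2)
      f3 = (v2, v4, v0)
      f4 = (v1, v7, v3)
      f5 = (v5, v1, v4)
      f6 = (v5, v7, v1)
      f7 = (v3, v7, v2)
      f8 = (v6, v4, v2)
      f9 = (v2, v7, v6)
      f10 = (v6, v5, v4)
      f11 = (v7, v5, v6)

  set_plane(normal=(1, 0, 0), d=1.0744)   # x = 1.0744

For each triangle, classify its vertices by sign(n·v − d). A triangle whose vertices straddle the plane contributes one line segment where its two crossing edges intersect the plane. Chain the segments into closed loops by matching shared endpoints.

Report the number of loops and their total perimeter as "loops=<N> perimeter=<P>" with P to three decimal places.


loops=1 perimeter=13.080

Straddling triangles (8 of 12):
  (v4,v1,v0) [+--] → (1.0744, -1.685, -1.00172)–(1.0744, -1.685, -1.585)  len=0.5833
  (v2,v4,v0) [-+-] → (1.0744, -1.06492, -1.585)–(1.0744, -1.685, -1.585)  len=0.6201
  (v1,v7,v3) [-+-] → (1.0744, 1.06492, 1.585)–(1.0744, 1.685, 1.585)  len=0.6201
  (v5,v1,v4) [+-+] → (1.0744, -1.685, 1.585)–(1.0744, -1.685, -1.00172)  len=2.5867
  (v5,v7,v1) [++-] → (1.0744, 1.06492, 1.585)–(1.0744, -1.685, 1.585)  len=2.7499
  (v3,v7,v2) [-+-] → (1.0744, 1.685, 1.585)–(1.0744, 1.685, 1.00172)  len=0.5833
  (v6,v4,v2) [++-] → (1.0744, -1.06492, -1.585)–(1.0744, 1.685, -1.585)  len=2.7499
  (v2,v7,v6) [-++] → (1.0744, 1.685, 1.00172)–(1.0744, 1.685, -1.585)  len=2.5867

Chained into 1 loop(s):
  loop 1: 8 segments, perimeter = 13.0800
Total perimeter = 13.080


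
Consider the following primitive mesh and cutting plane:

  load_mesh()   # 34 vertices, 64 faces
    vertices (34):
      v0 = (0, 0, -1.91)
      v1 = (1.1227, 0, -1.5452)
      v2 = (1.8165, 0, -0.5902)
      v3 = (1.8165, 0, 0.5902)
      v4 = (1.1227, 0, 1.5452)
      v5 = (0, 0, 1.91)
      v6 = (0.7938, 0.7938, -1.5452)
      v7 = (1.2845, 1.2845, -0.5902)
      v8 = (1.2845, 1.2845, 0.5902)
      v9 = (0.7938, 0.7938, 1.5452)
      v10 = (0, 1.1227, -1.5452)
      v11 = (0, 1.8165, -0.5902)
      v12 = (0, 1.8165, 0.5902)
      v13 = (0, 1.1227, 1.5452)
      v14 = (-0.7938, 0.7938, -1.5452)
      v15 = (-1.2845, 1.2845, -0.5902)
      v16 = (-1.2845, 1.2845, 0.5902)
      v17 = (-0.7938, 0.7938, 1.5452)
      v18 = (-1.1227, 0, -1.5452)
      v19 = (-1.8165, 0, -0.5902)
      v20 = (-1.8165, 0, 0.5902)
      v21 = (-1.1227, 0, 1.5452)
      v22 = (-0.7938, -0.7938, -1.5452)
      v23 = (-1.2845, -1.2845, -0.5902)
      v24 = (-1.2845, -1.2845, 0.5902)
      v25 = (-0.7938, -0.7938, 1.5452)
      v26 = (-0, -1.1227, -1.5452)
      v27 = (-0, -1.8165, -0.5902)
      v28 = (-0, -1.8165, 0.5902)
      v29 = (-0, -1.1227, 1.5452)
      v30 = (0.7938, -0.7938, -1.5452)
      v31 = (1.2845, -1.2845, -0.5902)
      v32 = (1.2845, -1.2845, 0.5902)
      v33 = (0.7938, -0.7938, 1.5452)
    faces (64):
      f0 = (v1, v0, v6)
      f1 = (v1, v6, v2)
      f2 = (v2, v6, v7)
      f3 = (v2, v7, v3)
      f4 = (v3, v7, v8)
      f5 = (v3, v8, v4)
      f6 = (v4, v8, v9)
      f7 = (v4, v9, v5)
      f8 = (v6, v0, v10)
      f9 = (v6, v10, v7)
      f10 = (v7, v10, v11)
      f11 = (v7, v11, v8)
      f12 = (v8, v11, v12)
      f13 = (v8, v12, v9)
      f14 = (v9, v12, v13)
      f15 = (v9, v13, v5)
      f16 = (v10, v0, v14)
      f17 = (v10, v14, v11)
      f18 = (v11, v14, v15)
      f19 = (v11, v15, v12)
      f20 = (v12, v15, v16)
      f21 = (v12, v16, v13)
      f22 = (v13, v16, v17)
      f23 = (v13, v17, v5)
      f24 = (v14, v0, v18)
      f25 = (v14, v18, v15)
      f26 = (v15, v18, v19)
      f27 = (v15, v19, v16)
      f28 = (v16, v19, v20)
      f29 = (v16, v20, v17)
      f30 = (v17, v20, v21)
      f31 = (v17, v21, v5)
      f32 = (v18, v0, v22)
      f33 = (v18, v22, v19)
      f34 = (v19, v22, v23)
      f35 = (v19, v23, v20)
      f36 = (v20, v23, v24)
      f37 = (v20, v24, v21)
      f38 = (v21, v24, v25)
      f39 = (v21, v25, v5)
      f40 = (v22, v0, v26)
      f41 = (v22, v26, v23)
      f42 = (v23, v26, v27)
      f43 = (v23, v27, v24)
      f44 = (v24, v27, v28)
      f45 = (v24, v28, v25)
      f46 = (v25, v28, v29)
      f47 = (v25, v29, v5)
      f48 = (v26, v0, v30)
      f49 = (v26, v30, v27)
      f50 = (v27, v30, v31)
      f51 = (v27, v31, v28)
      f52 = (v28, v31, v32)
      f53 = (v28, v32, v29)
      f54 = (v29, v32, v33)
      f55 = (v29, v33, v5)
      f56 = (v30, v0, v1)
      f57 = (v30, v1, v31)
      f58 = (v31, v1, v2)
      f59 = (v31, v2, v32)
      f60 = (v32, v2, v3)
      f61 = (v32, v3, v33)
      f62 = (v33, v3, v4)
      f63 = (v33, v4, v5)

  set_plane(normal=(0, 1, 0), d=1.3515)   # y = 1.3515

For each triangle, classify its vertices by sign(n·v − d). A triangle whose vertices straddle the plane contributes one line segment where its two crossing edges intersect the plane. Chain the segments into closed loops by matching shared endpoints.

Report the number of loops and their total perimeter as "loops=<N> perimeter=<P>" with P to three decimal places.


loops=1 perimeter=7.530

Straddling triangles (10 of 64):
  (v7,v10,v11) [--+] → (0, 1.3515, -1.23026)–(1.12273, 1.3515, -0.5902)  len=1.2924
  (v7,v11,v8) [-+-] → (1.12273, 1.3515, -0.5902)–(1.12273, 1.3515, 0.441541)  len=1.0317
  (v8,v11,v12) [-++] → (1.12273, 1.3515, 0.441541)–(1.12273, 1.3515, 0.5902)  len=0.1487
  (v8,v12,v9) [-+-] → (1.12273, 1.3515, 0.5902)–(0.360924, 1.3515, 1.02442)  len=0.8769
  (v9,v12,v13) [-+-] → (0.360924, 1.3515, 1.02442)–(0, 1.3515, 1.23026)  len=0.4155
  (v10,v14,v11) [--+] → (-0.360924, 1.3515, -1.02442)–(0, 1.3515, -1.23026)  len=0.4155
  (v11,v14,v15) [+--] → (-0.360924, 1.3515, -1.02442)–(-1.12273, 1.3515, -0.5902)  len=0.8769
  (v11,v15,v12) [+-+] → (-1.12273, 1.3515, -0.5902)–(-1.12273, 1.3515, -0.441541)  len=0.1487
  (v12,v15,v16) [+--] → (-1.12273, 1.3515, -0.441541)–(-1.12273, 1.3515, 0.5902)  len=1.0317
  (v12,v16,v13) [+--] → (-1.12273, 1.3515, 0.5902)–(0, 1.3515, 1.23026)  len=1.2924

Chained into 1 loop(s):
  loop 1: 10 segments, perimeter = 7.5303
Total perimeter = 7.530


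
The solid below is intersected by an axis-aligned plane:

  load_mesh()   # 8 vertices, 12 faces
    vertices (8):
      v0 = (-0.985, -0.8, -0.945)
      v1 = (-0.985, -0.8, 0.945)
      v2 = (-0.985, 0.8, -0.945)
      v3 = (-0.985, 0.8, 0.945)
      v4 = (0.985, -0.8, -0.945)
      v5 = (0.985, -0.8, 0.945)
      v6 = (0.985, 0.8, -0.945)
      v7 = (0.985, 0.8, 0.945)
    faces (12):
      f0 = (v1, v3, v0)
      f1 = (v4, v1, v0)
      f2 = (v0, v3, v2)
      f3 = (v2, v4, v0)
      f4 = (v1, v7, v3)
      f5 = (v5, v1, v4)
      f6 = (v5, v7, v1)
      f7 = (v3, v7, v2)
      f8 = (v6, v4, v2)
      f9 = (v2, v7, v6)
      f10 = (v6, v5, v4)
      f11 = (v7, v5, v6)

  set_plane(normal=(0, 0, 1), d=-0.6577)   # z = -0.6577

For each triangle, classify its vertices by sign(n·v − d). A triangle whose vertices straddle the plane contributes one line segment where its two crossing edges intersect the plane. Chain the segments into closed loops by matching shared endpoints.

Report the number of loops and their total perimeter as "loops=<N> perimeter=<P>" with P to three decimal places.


Straddling triangles (8 of 12):
  (v1,v3,v0) [++-] → (-0.985, -0.556783, -0.6577)–(-0.985, -0.8, -0.6577)  len=0.2432
  (v4,v1,v0) [-+-] → (0.685539, -0.8, -0.6577)–(-0.985, -0.8, -0.6577)  len=1.6705
  (v0,v3,v2) [-+-] → (-0.985, -0.556783, -0.6577)–(-0.985, 0.8, -0.6577)  len=1.3568
  (v5,v1,v4) [++-] → (0.685539, -0.8, -0.6577)–(0.985, -0.8, -0.6577)  len=0.2995
  (v3,v7,v2) [++-] → (-0.685539, 0.8, -0.6577)–(-0.985, 0.8, -0.6577)  len=0.2995
  (v2,v7,v6) [-+-] → (-0.685539, 0.8, -0.6577)–(0.985, 0.8, -0.6577)  len=1.6705
  (v6,v5,v4) [-+-] → (0.985, 0.556783, -0.6577)–(0.985, -0.8, -0.6577)  len=1.3568
  (v7,v5,v6) [++-] → (0.985, 0.556783, -0.6577)–(0.985, 0.8, -0.6577)  len=0.2432

Chained into 1 loop(s):
  loop 1: 8 segments, perimeter = 7.1400
Total perimeter = 7.140

loops=1 perimeter=7.140


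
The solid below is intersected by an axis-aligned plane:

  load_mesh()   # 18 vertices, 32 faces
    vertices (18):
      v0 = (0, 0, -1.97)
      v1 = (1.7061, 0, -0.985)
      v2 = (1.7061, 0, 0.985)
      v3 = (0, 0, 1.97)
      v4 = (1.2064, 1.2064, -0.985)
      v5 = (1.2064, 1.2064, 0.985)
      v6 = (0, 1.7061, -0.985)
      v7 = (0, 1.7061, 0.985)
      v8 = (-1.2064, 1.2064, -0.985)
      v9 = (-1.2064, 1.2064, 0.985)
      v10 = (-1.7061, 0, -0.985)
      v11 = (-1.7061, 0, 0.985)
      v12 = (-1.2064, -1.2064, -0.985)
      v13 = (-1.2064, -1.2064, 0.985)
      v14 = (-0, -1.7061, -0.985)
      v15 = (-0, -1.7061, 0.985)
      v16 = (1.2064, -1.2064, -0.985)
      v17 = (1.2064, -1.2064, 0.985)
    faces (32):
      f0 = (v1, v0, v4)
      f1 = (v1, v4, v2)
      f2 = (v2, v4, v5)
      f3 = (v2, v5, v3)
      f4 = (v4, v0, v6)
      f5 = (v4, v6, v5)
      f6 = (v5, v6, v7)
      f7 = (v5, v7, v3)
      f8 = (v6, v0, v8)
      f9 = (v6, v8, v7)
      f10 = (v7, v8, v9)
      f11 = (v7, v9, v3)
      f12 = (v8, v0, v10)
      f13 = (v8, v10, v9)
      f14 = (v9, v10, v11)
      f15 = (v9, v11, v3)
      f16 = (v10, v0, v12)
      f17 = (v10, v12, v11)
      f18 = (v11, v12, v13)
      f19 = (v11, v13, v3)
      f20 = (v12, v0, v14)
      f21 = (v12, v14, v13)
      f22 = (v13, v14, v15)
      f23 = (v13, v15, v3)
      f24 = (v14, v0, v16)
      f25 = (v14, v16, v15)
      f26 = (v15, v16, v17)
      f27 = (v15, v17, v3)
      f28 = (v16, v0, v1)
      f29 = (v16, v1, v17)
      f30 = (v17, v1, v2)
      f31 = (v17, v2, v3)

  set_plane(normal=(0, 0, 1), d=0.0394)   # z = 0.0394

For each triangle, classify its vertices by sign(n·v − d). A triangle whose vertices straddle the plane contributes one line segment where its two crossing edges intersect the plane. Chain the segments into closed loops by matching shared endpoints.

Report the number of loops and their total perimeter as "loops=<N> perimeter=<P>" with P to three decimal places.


Straddling triangles (16 of 32):
  (v1,v4,v2) [--+] → (1.46624, 0.579072, 0.0394)–(1.7061, 0, 0.0394)  len=0.6268
  (v2,v4,v5) [+-+] → (1.46624, 0.579072, 0.0394)–(1.2064, 1.2064, 0.0394)  len=0.6790
  (v4,v6,v5) [--+] → (0.627328, 1.44626, 0.0394)–(1.2064, 1.2064, 0.0394)  len=0.6268
  (v5,v6,v7) [+-+] → (0.627328, 1.44626, 0.0394)–(0, 1.7061, 0.0394)  len=0.6790
  (v6,v8,v7) [--+] → (-0.579072, 1.46624, 0.0394)–(0, 1.7061, 0.0394)  len=0.6268
  (v7,v8,v9) [+-+] → (-0.579072, 1.46624, 0.0394)–(-1.2064, 1.2064, 0.0394)  len=0.6790
  (v8,v10,v9) [--+] → (-1.44626, 0.627328, 0.0394)–(-1.2064, 1.2064, 0.0394)  len=0.6268
  (v9,v10,v11) [+-+] → (-1.44626, 0.627328, 0.0394)–(-1.7061, 0, 0.0394)  len=0.6790
  (v10,v12,v11) [--+] → (-1.46624, -0.579072, 0.0394)–(-1.7061, 0, 0.0394)  len=0.6268
  (v11,v12,v13) [+-+] → (-1.46624, -0.579072, 0.0394)–(-1.2064, -1.2064, 0.0394)  len=0.6790
  (v12,v14,v13) [--+] → (-0.627328, -1.44626, 0.0394)–(-1.2064, -1.2064, 0.0394)  len=0.6268
  (v13,v14,v15) [+-+] → (-0.627328, -1.44626, 0.0394)–(0, -1.7061, 0.0394)  len=0.6790
  (v14,v16,v15) [--+] → (0.579072, -1.46624, 0.0394)–(0, -1.7061, 0.0394)  len=0.6268
  (v15,v16,v17) [+-+] → (0.579072, -1.46624, 0.0394)–(1.2064, -1.2064, 0.0394)  len=0.6790
  (v16,v1,v17) [--+] → (1.44626, -0.627328, 0.0394)–(1.2064, -1.2064, 0.0394)  len=0.6268
  (v17,v1,v2) [+-+] → (1.44626, -0.627328, 0.0394)–(1.7061, 0, 0.0394)  len=0.6790

Chained into 1 loop(s):
  loop 1: 16 segments, perimeter = 10.4464
Total perimeter = 10.446

loops=1 perimeter=10.446


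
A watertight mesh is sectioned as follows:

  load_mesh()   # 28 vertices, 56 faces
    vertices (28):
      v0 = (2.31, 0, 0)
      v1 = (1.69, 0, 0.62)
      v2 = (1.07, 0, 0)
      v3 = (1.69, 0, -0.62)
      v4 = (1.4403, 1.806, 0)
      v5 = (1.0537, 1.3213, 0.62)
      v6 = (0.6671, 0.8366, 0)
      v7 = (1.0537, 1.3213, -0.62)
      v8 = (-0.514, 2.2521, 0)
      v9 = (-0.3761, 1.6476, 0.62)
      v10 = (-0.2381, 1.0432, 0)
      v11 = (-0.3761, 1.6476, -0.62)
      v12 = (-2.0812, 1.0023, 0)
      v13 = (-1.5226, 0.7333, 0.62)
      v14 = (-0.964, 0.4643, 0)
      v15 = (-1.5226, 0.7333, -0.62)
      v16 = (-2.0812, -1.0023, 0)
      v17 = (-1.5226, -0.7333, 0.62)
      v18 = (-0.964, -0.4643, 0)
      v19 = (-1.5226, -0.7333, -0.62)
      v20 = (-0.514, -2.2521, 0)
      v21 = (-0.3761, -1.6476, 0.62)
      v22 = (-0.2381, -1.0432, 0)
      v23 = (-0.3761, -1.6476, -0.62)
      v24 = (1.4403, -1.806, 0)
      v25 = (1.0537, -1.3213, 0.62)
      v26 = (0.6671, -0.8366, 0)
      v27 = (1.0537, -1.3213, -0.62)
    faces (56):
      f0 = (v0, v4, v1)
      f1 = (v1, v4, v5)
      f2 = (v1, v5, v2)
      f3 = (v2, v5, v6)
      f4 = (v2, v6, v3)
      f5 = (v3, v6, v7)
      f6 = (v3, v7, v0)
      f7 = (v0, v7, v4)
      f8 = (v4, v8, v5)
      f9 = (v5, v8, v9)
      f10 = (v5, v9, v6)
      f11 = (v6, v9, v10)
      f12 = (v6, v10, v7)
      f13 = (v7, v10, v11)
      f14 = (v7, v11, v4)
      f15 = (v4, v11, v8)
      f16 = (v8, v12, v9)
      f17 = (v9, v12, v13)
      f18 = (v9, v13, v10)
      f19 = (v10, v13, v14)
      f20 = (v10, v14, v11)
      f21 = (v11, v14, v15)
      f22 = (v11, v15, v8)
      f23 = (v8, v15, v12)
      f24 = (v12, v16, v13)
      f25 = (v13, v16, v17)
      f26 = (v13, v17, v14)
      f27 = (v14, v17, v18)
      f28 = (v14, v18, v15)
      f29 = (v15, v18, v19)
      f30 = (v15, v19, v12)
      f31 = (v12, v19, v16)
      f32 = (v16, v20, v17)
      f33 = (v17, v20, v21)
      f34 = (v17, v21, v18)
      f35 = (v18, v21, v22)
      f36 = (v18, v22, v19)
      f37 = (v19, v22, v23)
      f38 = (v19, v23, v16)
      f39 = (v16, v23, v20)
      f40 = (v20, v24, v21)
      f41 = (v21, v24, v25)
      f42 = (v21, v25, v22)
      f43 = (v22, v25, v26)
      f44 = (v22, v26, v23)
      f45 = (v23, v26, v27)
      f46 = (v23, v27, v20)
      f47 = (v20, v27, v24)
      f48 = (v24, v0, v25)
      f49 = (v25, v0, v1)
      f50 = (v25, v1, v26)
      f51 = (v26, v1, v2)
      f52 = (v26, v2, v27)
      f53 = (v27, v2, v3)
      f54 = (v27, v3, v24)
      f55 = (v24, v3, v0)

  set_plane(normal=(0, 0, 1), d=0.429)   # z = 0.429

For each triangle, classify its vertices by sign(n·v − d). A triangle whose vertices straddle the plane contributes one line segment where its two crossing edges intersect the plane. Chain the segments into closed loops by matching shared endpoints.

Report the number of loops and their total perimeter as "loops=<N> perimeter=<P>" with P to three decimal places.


loops=2 perimeter=20.531

Straddling triangles (28 of 56):
  (v0,v4,v1) [--+] → (1.61308, 0.556365, 0.429)–(1.881, 0, 0.429)  len=0.6175
  (v1,v4,v5) [+-+] → (1.61308, 0.556365, 0.429)–(1.1728, 1.47062, 0.429)  len=1.0147
  (v1,v5,v2) [++-] → (1.05872, 0.914254, 0.429)–(1.499, 0, 0.429)  len=1.0147
  (v2,v5,v6) [-+-] → (1.05872, 0.914254, 0.429)–(0.934602, 1.17198, 0.429)  len=0.2861
  (v4,v8,v5) [--+] → (0.570747, 1.60805, 0.429)–(1.1728, 1.47062, 0.429)  len=0.6175
  (v5,v8,v9) [+-+] → (0.570747, 1.60805, 0.429)–(-0.418582, 1.83383, 0.429)  len=1.0148
  (v5,v9,v6) [++-] → (-0.0547271, 1.39776, 0.429)–(0.934602, 1.17198, 0.429)  len=1.0148
  (v6,v9,v10) [-+-] → (-0.0547271, 1.39776, 0.429)–(-0.333587, 1.46141, 0.429)  len=0.2860
  (v8,v12,v9) [--+] → (-0.901381, 1.44881, 0.429)–(-0.418582, 1.83383, 0.429)  len=0.6175
  (v9,v12,v13) [+-+] → (-0.901381, 1.44881, 0.429)–(-1.69468, 0.816169, 0.429)  len=1.0147
  (v9,v13,v10) [++-] → (-1.12689, 0.828769, 0.429)–(-0.333587, 1.46141, 0.429)  len=1.0147
  (v10,v13,v14) [-+-] → (-1.12689, 0.828769, 0.429)–(-1.35052, 0.650431, 0.429)  len=0.2860
  (v12,v16,v13) [--+] → (-1.69468, 0.198623, 0.429)–(-1.69468, 0.816169, 0.429)  len=0.6175
  (v13,v16,v17) [+-+] → (-1.69468, 0.198623, 0.429)–(-1.69468, -0.816169, 0.429)  len=1.0148
  (v13,v17,v14) [++-] → (-1.35052, -0.364362, 0.429)–(-1.35052, 0.650431, 0.429)  len=1.0148
  (v14,v17,v18) [-+-] → (-1.35052, -0.364362, 0.429)–(-1.35052, -0.650431, 0.429)  len=0.2861
  (v16,v20,v17) [--+] → (-1.21189, -1.20119, 0.429)–(-1.69468, -0.816169, 0.429)  len=0.6175
  (v17,v20,v21) [+-+] → (-1.21189, -1.20119, 0.429)–(-0.418582, -1.83383, 0.429)  len=1.0147
  (v17,v21,v18) [++-] → (-0.557211, -1.28307, 0.429)–(-1.35052, -0.650431, 0.429)  len=1.0147
  (v18,v21,v22) [-+-] → (-0.557211, -1.28307, 0.429)–(-0.333587, -1.46141, 0.429)  len=0.2860
  (v20,v24,v21) [--+] → (0.183468, -1.6964, 0.429)–(-0.418582, -1.83383, 0.429)  len=0.6175
  (v21,v24,v25) [+-+] → (0.183468, -1.6964, 0.429)–(1.1728, -1.47062, 0.429)  len=1.0148
  (v21,v25,v22) [++-] → (0.655742, -1.23563, 0.429)–(-0.333587, -1.46141, 0.429)  len=1.0148
  (v22,v25,v26) [-+-] → (0.655742, -1.23563, 0.429)–(0.934602, -1.17198, 0.429)  len=0.2860
  (v24,v0,v25) [--+] → (1.44072, -0.914254, 0.429)–(1.1728, -1.47062, 0.429)  len=0.6175
  (v25,v0,v1) [+-+] → (1.44072, -0.914254, 0.429)–(1.881, 0, 0.429)  len=1.0147
  (v25,v1,v26) [++-] → (1.37488, -0.257727, 0.429)–(0.934602, -1.17198, 0.429)  len=1.0147
  (v26,v1,v2) [-+-] → (1.37488, -0.257727, 0.429)–(1.499, 0, 0.429)  len=0.2861

Chained into 2 loop(s):
  loop 1: 14 segments, perimeter = 11.4259
  loop 2: 14 segments, perimeter = 9.1055
Total perimeter = 20.531


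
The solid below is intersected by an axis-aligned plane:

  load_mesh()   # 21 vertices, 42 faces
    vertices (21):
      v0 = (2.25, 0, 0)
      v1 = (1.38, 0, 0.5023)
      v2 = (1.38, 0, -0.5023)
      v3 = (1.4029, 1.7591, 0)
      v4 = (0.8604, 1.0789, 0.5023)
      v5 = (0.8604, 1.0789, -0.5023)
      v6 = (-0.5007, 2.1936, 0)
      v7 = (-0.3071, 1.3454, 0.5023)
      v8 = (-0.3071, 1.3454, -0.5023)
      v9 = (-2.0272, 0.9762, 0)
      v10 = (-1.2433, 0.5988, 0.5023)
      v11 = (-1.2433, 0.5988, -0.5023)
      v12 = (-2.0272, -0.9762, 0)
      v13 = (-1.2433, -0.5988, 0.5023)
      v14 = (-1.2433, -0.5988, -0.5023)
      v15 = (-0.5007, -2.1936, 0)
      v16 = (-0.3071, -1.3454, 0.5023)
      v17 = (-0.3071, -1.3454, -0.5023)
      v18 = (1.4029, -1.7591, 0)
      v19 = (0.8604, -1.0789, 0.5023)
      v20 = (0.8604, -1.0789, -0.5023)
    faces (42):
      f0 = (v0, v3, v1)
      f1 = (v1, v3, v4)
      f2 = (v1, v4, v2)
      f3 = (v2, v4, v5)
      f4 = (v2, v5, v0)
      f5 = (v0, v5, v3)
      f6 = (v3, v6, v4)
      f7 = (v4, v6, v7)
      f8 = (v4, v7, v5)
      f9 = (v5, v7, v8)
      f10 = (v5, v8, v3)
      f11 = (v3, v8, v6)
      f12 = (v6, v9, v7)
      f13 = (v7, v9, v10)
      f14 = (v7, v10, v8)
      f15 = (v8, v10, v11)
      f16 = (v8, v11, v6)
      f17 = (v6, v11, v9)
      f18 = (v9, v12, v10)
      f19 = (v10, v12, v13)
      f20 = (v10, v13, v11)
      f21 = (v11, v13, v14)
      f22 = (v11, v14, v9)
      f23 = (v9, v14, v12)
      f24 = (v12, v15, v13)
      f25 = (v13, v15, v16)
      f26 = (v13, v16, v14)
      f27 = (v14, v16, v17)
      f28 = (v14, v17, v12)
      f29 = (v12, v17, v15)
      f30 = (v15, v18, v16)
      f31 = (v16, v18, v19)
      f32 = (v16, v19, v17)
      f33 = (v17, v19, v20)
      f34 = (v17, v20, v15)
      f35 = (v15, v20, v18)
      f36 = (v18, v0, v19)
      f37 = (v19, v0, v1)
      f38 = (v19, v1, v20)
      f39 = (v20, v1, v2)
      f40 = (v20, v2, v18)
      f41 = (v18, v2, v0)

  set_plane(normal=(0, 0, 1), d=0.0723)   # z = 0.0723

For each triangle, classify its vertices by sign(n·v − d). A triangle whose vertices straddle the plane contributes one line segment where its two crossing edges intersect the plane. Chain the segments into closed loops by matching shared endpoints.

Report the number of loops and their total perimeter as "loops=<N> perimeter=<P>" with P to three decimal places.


loops=2 perimeter=21.289

Straddling triangles (28 of 42):
  (v0,v3,v1) [--+] → (1.3996, 1.5059, 0.0723)–(2.12477, 0, 0.0723)  len=1.6714
  (v1,v3,v4) [+-+] → (1.3996, 1.5059, 0.0723)–(1.32481, 1.66119, 0.0723)  len=0.1724
  (v1,v4,v2) [++-] → (1.0828, 0.617097, 0.0723)–(1.38, 0, 0.0723)  len=0.6849
  (v2,v4,v5) [-+-] → (1.0828, 0.617097, 0.0723)–(0.8604, 1.0789, 0.0723)  len=0.5126
  (v3,v6,v4) [--+] → (-0.304786, 2.03315, 0.0723)–(1.32481, 1.66119, 0.0723)  len=1.6715
  (v4,v6,v7) [+-+] → (-0.304786, 2.03315, 0.0723)–(-0.472834, 2.07151, 0.0723)  len=0.1724
  (v4,v7,v5) [++-] → (0.192626, 1.23133, 0.0723)–(0.8604, 1.0789, 0.0723)  len=0.6850
  (v5,v7,v8) [-+-] → (0.192626, 1.23133, 0.0723)–(-0.3071, 1.3454, 0.0723)  len=0.5126
  (v6,v9,v7) [--+] → (-1.77961, 1.02934, 0.0723)–(-0.472834, 2.07151, 0.0723)  len=1.6715
  (v7,v9,v10) [+-+] → (-1.77961, 1.02934, 0.0723)–(-1.91437, 0.921878, 0.0723)  len=0.1724
  (v7,v10,v8) [++-] → (-0.842577, 0.918368, 0.0723)–(-0.3071, 1.3454, 0.0723)  len=0.6849
  (v8,v10,v11) [-+-] → (-0.842577, 0.918368, 0.0723)–(-1.2433, 0.5988, 0.0723)  len=0.5125
  (v9,v12,v10) [--+] → (-1.91437, -0.749498, 0.0723)–(-1.91437, 0.921878, 0.0723)  len=1.6714
  (v10,v12,v13) [+-+] → (-1.91437, -0.749498, 0.0723)–(-1.91437, -0.921878, 0.0723)  len=0.1724
  (v10,v13,v11) [++-] → (-1.2433, -0.08619, 0.0723)–(-1.2433, 0.5988, 0.0723)  len=0.6850
  (v11,v13,v14) [-+-] → (-1.2433, -0.08619, 0.0723)–(-1.2433, -0.5988, 0.0723)  len=0.5126
  (v12,v15,v13) [--+] → (-0.607588, -1.96405, 0.0723)–(-1.91437, -0.921878, 0.0723)  len=1.6715
  (v13,v15,v16) [+-+] → (-0.607588, -1.96405, 0.0723)–(-0.472834, -2.07151, 0.0723)  len=0.1724
  (v13,v16,v14) [++-] → (-0.707823, -1.02583, 0.0723)–(-1.2433, -0.5988, 0.0723)  len=0.6849
  (v14,v16,v17) [-+-] → (-0.707823, -1.02583, 0.0723)–(-0.3071, -1.3454, 0.0723)  len=0.5125
  (v15,v18,v16) [--+] → (1.15677, -1.69955, 0.0723)–(-0.472834, -2.07151, 0.0723)  len=1.6715
  (v16,v18,v19) [+-+] → (1.15677, -1.69955, 0.0723)–(1.32481, -1.66119, 0.0723)  len=0.1724
  (v16,v19,v17) [++-] → (0.360674, -1.19297, 0.0723)–(-0.3071, -1.3454, 0.0723)  len=0.6850
  (v17,v19,v20) [-+-] → (0.360674, -1.19297, 0.0723)–(0.8604, -1.0789, 0.0723)  len=0.5126
  (v18,v0,v19) [--+] → (2.04998, -0.155295, 0.0723)–(1.32481, -1.66119, 0.0723)  len=1.6714
  (v19,v0,v1) [+-+] → (2.04998, -0.155295, 0.0723)–(2.12477, 0, 0.0723)  len=0.1724
  (v19,v1,v20) [++-] → (1.1576, -0.461803, 0.0723)–(0.8604, -1.0789, 0.0723)  len=0.6849
  (v20,v1,v2) [-+-] → (1.1576, -0.461803, 0.0723)–(1.38, 0, 0.0723)  len=0.5126

Chained into 2 loop(s):
  loop 1: 14 segments, perimeter = 12.9067
  loop 2: 14 segments, perimeter = 8.3826
Total perimeter = 21.289


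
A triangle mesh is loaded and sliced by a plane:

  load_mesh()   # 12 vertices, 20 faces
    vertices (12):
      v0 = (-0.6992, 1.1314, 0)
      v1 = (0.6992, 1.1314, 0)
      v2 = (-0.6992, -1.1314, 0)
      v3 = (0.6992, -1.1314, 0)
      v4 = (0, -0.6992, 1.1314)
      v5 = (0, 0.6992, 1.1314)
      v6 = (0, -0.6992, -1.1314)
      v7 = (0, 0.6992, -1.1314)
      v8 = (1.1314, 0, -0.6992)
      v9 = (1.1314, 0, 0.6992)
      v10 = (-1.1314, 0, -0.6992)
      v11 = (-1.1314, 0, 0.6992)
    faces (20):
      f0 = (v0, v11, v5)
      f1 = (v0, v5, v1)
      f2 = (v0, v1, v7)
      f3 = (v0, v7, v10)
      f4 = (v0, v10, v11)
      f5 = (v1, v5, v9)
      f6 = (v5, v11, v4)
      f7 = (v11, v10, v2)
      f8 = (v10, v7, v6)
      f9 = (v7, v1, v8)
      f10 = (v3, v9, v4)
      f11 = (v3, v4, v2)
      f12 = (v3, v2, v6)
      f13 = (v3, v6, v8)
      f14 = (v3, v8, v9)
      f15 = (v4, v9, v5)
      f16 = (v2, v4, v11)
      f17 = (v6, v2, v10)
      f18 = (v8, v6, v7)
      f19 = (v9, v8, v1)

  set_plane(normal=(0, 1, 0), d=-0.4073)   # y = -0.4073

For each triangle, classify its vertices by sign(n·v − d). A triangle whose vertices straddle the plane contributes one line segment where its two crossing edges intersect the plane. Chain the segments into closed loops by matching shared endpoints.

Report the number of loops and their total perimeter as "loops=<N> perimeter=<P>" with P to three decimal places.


Straddling triangles (10 of 20):
  (v5,v11,v4) [++-] → (-0.472334, -0.4073, 0.950966)–(0, -0.4073, 1.1314)  len=0.5056
  (v11,v10,v2) [++-] → (-0.97581, -0.4073, -0.44749)–(-0.97581, -0.4073, 0.44749)  len=0.8950
  (v10,v7,v6) [++-] → (0, -0.4073, -1.1314)–(-0.472334, -0.4073, -0.950966)  len=0.5056
  (v3,v9,v4) [-+-] → (0.97581, -0.4073, 0.44749)–(0.472334, -0.4073, 0.950966)  len=0.7120
  (v3,v6,v8) [--+] → (0.472334, -0.4073, -0.950966)–(0.97581, -0.4073, -0.44749)  len=0.7120
  (v3,v8,v9) [-++] → (0.97581, -0.4073, -0.44749)–(0.97581, -0.4073, 0.44749)  len=0.8950
  (v4,v9,v5) [-++] → (0.472334, -0.4073, 0.950966)–(0, -0.4073, 1.1314)  len=0.5056
  (v2,v4,v11) [--+] → (-0.472334, -0.4073, 0.950966)–(-0.97581, -0.4073, 0.44749)  len=0.7120
  (v6,v2,v10) [--+] → (-0.97581, -0.4073, -0.44749)–(-0.472334, -0.4073, -0.950966)  len=0.7120
  (v8,v6,v7) [+-+] → (0.472334, -0.4073, -0.950966)–(0, -0.4073, -1.1314)  len=0.5056

Chained into 1 loop(s):
  loop 1: 10 segments, perimeter = 6.6605
Total perimeter = 6.661

loops=1 perimeter=6.661


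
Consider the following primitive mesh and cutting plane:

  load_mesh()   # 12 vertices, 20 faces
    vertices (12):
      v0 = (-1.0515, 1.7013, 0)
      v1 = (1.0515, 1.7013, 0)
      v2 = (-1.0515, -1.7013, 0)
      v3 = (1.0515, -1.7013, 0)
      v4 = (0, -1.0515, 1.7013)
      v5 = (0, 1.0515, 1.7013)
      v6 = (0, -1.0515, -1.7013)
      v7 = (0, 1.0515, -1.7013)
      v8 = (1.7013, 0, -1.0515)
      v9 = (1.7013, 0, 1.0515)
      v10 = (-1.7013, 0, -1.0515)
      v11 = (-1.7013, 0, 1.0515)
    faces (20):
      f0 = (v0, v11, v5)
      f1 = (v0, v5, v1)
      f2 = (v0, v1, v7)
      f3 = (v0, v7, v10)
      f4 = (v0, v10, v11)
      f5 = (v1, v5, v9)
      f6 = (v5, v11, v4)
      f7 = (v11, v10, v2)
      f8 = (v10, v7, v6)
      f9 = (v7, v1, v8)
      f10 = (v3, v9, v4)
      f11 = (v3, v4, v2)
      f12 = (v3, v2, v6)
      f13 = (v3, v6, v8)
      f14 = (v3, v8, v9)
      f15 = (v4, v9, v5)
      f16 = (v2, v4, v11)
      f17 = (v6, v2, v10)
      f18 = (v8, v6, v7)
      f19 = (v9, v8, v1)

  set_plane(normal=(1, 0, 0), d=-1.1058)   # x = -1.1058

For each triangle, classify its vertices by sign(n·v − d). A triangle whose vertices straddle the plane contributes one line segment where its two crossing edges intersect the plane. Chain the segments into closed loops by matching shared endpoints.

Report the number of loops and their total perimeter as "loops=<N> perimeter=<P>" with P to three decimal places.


Straddling triangles (8 of 20):
  (v0,v11,v5) [+-+] → (-1.1058, 1.55913, 0.0878677)–(-1.1058, 0.368053, 1.27895)  len=1.6844
  (v0,v7,v10) [++-] → (-1.1058, 0.368053, -1.27895)–(-1.1058, 1.55913, -0.0878677)  len=1.6844
  (v0,v10,v11) [+--] → (-1.1058, 1.55913, -0.0878677)–(-1.1058, 1.55913, 0.0878677)  len=0.1757
  (v5,v11,v4) [+-+] → (-1.1058, 0.368053, 1.27895)–(-1.1058, -0.368053, 1.27895)  len=0.7361
  (v11,v10,v2) [--+] → (-1.1058, -1.55913, -0.0878677)–(-1.1058, -1.55913, 0.0878677)  len=0.1757
  (v10,v7,v6) [-++] → (-1.1058, 0.368053, -1.27895)–(-1.1058, -0.368053, -1.27895)  len=0.7361
  (v2,v4,v11) [++-] → (-1.1058, -0.368053, 1.27895)–(-1.1058, -1.55913, 0.0878677)  len=1.6844
  (v6,v2,v10) [++-] → (-1.1058, -1.55913, -0.0878677)–(-1.1058, -0.368053, -1.27895)  len=1.6844

Chained into 1 loop(s):
  loop 1: 8 segments, perimeter = 8.5614
Total perimeter = 8.561

loops=1 perimeter=8.561


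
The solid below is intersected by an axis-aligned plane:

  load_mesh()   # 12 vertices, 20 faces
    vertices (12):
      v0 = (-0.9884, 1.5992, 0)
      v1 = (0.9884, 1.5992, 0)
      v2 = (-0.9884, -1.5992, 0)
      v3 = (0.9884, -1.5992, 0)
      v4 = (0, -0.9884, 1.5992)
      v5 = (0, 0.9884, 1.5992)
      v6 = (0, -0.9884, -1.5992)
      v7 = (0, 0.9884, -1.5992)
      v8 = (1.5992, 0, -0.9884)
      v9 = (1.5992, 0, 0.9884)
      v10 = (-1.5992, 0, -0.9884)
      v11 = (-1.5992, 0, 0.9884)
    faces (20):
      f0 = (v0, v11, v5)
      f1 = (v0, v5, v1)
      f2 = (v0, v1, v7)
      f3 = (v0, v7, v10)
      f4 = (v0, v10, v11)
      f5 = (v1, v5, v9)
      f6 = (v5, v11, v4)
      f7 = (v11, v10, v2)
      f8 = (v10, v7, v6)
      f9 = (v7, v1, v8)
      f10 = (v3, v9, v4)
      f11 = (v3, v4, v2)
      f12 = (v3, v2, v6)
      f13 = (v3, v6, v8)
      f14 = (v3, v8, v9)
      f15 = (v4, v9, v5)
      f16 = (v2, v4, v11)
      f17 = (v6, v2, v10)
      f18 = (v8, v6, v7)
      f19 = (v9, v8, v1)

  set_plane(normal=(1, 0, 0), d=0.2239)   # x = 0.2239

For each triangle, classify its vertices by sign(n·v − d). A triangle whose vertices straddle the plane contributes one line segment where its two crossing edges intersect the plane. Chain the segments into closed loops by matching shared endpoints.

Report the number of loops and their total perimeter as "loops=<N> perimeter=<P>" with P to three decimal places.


loops=1 perimeter=10.262

Straddling triangles (10 of 20):
  (v0,v5,v1) [--+] → (0.2239, 1.12676, 1.23694)–(0.2239, 1.5992, 0)  len=1.3241
  (v0,v1,v7) [-+-] → (0.2239, 1.5992, 0)–(0.2239, 1.12676, -1.23694)  len=1.3241
  (v1,v5,v9) [+-+] → (0.2239, 1.12676, 1.23694)–(0.2239, 0.850017, 1.51368)  len=0.3914
  (v7,v1,v8) [-++] → (0.2239, 1.12676, -1.23694)–(0.2239, 0.850017, -1.51368)  len=0.3914
  (v3,v9,v4) [++-] → (0.2239, -0.850017, 1.51368)–(0.2239, -1.12676, 1.23694)  len=0.3914
  (v3,v4,v2) [+--] → (0.2239, -1.12676, 1.23694)–(0.2239, -1.5992, 0)  len=1.3241
  (v3,v2,v6) [+--] → (0.2239, -1.5992, 0)–(0.2239, -1.12676, -1.23694)  len=1.3241
  (v3,v6,v8) [+-+] → (0.2239, -1.12676, -1.23694)–(0.2239, -0.850017, -1.51368)  len=0.3914
  (v4,v9,v5) [-+-] → (0.2239, -0.850017, 1.51368)–(0.2239, 0.850017, 1.51368)  len=1.7000
  (v8,v6,v7) [+--] → (0.2239, -0.850017, -1.51368)–(0.2239, 0.850017, -1.51368)  len=1.7000

Chained into 1 loop(s):
  loop 1: 10 segments, perimeter = 10.2619
Total perimeter = 10.262


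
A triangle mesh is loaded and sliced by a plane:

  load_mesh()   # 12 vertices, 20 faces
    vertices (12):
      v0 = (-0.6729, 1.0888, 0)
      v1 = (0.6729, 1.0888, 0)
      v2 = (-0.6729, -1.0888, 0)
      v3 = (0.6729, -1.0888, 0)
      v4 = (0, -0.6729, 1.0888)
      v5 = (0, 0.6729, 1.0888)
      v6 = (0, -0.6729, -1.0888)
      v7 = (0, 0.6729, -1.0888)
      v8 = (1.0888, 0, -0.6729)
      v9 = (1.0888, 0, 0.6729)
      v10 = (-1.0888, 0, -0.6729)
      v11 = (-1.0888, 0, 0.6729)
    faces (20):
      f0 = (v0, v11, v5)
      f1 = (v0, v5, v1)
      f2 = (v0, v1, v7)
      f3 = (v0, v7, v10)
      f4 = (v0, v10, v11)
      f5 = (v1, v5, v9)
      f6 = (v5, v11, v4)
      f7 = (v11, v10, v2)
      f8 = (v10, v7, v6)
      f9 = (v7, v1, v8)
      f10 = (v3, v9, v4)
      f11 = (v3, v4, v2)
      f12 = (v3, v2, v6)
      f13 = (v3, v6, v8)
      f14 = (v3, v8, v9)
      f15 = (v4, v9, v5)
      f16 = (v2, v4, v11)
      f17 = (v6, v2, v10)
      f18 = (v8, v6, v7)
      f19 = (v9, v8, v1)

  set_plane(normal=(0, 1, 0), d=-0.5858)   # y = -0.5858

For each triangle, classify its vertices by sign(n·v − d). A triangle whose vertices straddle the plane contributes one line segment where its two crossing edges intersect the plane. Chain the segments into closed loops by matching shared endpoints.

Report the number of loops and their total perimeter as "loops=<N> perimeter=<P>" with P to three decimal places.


Straddling triangles (10 of 20):
  (v5,v11,v4) [++-] → (-0.140934, -0.5858, 1.03497)–(0, -0.5858, 1.0888)  len=0.1509
  (v11,v10,v2) [++-] → (-0.865036, -0.5858, -0.310864)–(-0.865036, -0.5858, 0.310864)  len=0.6217
  (v10,v7,v6) [++-] → (0, -0.5858, -1.0888)–(-0.140934, -0.5858, -1.03497)  len=0.1509
  (v3,v9,v4) [-+-] → (0.865036, -0.5858, 0.310864)–(0.140934, -0.5858, 1.03497)  len=1.0240
  (v3,v6,v8) [--+] → (0.140934, -0.5858, -1.03497)–(0.865036, -0.5858, -0.310864)  len=1.0240
  (v3,v8,v9) [-++] → (0.865036, -0.5858, -0.310864)–(0.865036, -0.5858, 0.310864)  len=0.6217
  (v4,v9,v5) [-++] → (0.140934, -0.5858, 1.03497)–(0, -0.5858, 1.0888)  len=0.1509
  (v2,v4,v11) [--+] → (-0.140934, -0.5858, 1.03497)–(-0.865036, -0.5858, 0.310864)  len=1.0240
  (v6,v2,v10) [--+] → (-0.865036, -0.5858, -0.310864)–(-0.140934, -0.5858, -1.03497)  len=1.0240
  (v8,v6,v7) [+-+] → (0.140934, -0.5858, -1.03497)–(0, -0.5858, -1.0888)  len=0.1509

Chained into 1 loop(s):
  loop 1: 10 segments, perimeter = 5.9431
Total perimeter = 5.943

loops=1 perimeter=5.943


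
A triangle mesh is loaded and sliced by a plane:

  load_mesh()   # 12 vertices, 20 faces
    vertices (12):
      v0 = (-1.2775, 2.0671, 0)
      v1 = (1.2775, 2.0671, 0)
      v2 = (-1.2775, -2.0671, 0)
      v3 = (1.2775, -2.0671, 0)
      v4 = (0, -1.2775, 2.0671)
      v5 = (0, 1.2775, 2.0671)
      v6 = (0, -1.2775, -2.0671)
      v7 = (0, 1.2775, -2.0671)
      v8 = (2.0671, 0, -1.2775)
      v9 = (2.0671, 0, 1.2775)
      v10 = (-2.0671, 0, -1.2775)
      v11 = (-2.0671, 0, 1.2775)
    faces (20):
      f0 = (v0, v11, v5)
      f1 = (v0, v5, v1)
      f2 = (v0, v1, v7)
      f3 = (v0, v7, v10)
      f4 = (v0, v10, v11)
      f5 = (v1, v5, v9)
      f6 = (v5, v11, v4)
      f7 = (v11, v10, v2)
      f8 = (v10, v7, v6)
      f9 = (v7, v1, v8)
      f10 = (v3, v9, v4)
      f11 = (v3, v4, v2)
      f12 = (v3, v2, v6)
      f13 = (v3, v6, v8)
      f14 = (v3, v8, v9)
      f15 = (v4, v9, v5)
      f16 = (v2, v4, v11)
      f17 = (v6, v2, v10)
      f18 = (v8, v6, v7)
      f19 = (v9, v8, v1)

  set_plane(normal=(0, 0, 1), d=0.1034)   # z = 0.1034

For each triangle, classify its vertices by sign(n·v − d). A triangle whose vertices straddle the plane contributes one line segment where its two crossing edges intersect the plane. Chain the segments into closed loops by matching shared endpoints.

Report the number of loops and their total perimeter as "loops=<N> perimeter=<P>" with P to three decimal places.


loops=1 perimeter=13.712

Straddling triangles (10 of 20):
  (v0,v11,v5) [-++] → (-1.34141, 1.89979, 0.1034)–(-1.2136, 2.0276, 0.1034)  len=0.1808
  (v0,v5,v1) [-+-] → (-1.2136, 2.0276, 0.1034)–(1.2136, 2.0276, 0.1034)  len=2.4272
  (v0,v10,v11) [--+] → (-2.0671, 0, 0.1034)–(-1.34141, 1.89979, 0.1034)  len=2.0337
  (v1,v5,v9) [-++] → (1.2136, 2.0276, 0.1034)–(1.34141, 1.89979, 0.1034)  len=0.1808
  (v11,v10,v2) [+--] → (-2.0671, 0, 0.1034)–(-1.34141, -1.89979, 0.1034)  len=2.0337
  (v3,v9,v4) [-++] → (1.34141, -1.89979, 0.1034)–(1.2136, -2.0276, 0.1034)  len=0.1808
  (v3,v4,v2) [-+-] → (1.2136, -2.0276, 0.1034)–(-1.2136, -2.0276, 0.1034)  len=2.4272
  (v3,v8,v9) [--+] → (2.0671, 0, 0.1034)–(1.34141, -1.89979, 0.1034)  len=2.0337
  (v2,v4,v11) [-++] → (-1.2136, -2.0276, 0.1034)–(-1.34141, -1.89979, 0.1034)  len=0.1808
  (v9,v8,v1) [+--] → (2.0671, 0, 0.1034)–(1.34141, 1.89979, 0.1034)  len=2.0337

Chained into 1 loop(s):
  loop 1: 10 segments, perimeter = 13.7121
Total perimeter = 13.712


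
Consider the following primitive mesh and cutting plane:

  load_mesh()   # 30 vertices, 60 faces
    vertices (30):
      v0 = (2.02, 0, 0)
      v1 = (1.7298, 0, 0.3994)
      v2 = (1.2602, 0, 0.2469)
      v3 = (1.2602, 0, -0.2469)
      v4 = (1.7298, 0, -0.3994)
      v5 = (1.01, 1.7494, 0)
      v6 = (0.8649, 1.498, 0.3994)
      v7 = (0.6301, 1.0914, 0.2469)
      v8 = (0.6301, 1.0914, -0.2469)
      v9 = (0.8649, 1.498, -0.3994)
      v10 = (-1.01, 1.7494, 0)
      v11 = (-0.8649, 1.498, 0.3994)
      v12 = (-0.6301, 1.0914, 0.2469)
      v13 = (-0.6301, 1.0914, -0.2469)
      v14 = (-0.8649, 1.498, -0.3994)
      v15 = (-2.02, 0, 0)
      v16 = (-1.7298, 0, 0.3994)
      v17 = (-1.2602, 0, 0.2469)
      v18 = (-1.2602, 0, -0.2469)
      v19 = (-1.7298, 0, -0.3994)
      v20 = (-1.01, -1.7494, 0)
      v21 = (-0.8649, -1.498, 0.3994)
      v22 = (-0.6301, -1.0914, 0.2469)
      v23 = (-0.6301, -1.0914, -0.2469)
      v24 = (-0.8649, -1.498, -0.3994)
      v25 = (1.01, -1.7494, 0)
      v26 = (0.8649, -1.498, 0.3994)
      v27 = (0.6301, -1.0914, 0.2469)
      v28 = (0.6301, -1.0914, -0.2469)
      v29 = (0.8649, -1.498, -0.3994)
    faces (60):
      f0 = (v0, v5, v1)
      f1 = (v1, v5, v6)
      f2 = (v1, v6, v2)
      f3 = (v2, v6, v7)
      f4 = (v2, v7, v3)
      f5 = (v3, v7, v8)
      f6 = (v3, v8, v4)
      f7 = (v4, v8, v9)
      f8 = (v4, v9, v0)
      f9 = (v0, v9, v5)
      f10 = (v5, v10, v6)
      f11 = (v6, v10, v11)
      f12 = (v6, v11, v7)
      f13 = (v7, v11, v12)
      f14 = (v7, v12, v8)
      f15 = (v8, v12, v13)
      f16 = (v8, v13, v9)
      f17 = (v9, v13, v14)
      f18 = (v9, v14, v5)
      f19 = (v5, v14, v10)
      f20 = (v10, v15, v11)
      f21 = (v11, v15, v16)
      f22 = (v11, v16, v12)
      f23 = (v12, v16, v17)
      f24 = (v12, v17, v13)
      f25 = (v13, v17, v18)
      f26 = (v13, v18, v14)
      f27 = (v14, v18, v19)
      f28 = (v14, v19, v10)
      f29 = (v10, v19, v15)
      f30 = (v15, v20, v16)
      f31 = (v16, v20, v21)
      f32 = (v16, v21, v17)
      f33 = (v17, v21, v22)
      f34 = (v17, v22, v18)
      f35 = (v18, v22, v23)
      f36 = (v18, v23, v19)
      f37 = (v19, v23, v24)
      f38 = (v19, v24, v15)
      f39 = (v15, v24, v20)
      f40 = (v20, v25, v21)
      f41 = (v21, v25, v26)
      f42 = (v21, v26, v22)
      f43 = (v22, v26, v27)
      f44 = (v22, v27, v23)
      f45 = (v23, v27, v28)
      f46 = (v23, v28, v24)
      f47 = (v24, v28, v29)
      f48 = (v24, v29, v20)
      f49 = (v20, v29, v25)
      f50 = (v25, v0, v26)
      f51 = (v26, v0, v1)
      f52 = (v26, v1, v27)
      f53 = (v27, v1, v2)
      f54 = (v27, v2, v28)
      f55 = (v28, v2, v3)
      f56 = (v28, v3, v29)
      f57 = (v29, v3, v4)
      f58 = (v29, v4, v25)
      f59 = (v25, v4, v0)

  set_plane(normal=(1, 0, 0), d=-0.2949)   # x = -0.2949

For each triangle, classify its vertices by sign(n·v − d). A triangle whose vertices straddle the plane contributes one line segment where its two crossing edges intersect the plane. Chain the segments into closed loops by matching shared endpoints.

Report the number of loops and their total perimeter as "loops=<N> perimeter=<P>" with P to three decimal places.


Straddling triangles (20 of 60):
  (v5,v10,v6) [+-+] → (-0.2949, 1.7494, 0)–(-0.2949, 1.65351, 0.152334)  len=0.1800
  (v6,v10,v11) [+--] → (-0.2949, 1.65351, 0.152334)–(-0.2949, 1.498, 0.3994)  len=0.2919
  (v6,v11,v7) [+-+] → (-0.2949, 1.498, 0.3994)–(-0.2949, 1.34298, 0.341256)  len=0.1656
  (v7,v11,v12) [+--] → (-0.2949, 1.34298, 0.341256)–(-0.2949, 1.0914, 0.2469)  len=0.2687
  (v7,v12,v8) [+-+] → (-0.2949, 1.0914, 0.2469)–(-0.2949, 1.0914, 0.115554)  len=0.1313
  (v8,v12,v13) [+--] → (-0.2949, 1.0914, 0.115554)–(-0.2949, 1.0914, -0.2469)  len=0.3625
  (v8,v13,v9) [+-+] → (-0.2949, 1.0914, -0.2469)–(-0.2949, 1.18257, -0.281093)  len=0.0974
  (v9,v13,v14) [+--] → (-0.2949, 1.18257, -0.281093)–(-0.2949, 1.498, -0.3994)  len=0.3369
  (v9,v14,v5) [+-+] → (-0.2949, 1.498, -0.3994)–(-0.2949, 1.57443, -0.277976)  len=0.1435
  (v5,v14,v10) [+--] → (-0.2949, 1.57443, -0.277976)–(-0.2949, 1.7494, 0)  len=0.3285
  (v20,v25,v21) [-+-] → (-0.2949, -1.7494, 0)–(-0.2949, -1.57443, 0.277976)  len=0.3285
  (v21,v25,v26) [-++] → (-0.2949, -1.57443, 0.277976)–(-0.2949, -1.498, 0.3994)  len=0.1435
  (v21,v26,v22) [-+-] → (-0.2949, -1.498, 0.3994)–(-0.2949, -1.18257, 0.281093)  len=0.3369
  (v22,v26,v27) [-++] → (-0.2949, -1.18257, 0.281093)–(-0.2949, -1.0914, 0.2469)  len=0.0974
  (v22,v27,v23) [-+-] → (-0.2949, -1.0914, 0.2469)–(-0.2949, -1.0914, -0.115554)  len=0.3625
  (v23,v27,v28) [-++] → (-0.2949, -1.0914, -0.115554)–(-0.2949, -1.0914, -0.2469)  len=0.1313
  (v23,v28,v24) [-+-] → (-0.2949, -1.0914, -0.2469)–(-0.2949, -1.34298, -0.341256)  len=0.2687
  (v24,v28,v29) [-++] → (-0.2949, -1.34298, -0.341256)–(-0.2949, -1.498, -0.3994)  len=0.1656
  (v24,v29,v20) [-+-] → (-0.2949, -1.498, -0.3994)–(-0.2949, -1.65351, -0.152334)  len=0.2919
  (v20,v29,v25) [-++] → (-0.2949, -1.65351, -0.152334)–(-0.2949, -1.7494, 0)  len=0.1800

Chained into 2 loop(s):
  loop 1: 10 segments, perimeter = 2.3062
  loop 2: 10 segments, perimeter = 2.3062
Total perimeter = 4.612

loops=2 perimeter=4.612
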